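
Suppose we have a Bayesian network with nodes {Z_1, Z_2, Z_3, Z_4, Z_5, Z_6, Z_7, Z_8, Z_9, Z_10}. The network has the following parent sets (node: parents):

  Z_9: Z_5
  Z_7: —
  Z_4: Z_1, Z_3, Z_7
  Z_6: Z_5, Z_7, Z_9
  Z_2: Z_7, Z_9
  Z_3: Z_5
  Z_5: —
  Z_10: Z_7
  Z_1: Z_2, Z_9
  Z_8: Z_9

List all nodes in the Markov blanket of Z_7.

Z_7's parents: none.
Ch(Z_7) = {Z_2, Z_4, Z_6, Z_10}.
Co-parents of Z_7 (other parents of its children):
  Z_6 also has parents Z_5, Z_9.
  Z_10 has no other parent.
  Z_2's other parent is Z_9.
  parents(Z_4) \ {Z_7} = {Z_1, Z_3}.
MB(Z_7) = {Z_1, Z_2, Z_3, Z_4, Z_5, Z_6, Z_9, Z_10}.

{Z_1, Z_2, Z_3, Z_4, Z_5, Z_6, Z_9, Z_10}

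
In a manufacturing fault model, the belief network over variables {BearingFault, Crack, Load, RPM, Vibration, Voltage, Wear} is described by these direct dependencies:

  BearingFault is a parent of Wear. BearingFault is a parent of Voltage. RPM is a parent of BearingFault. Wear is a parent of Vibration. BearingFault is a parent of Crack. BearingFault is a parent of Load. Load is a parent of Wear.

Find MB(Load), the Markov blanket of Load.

{BearingFault, Wear}

The Markov blanket of a node is its parents, its children, and the other parents of its children.
Load has parent BearingFault.
Ch(Load) = {Wear}.
Co-parents of Load (other parents of its children):
  Wear's other parent is BearingFault.
Union: {BearingFault} ∪ {Wear} ∪ {BearingFault} = {BearingFault, Wear}.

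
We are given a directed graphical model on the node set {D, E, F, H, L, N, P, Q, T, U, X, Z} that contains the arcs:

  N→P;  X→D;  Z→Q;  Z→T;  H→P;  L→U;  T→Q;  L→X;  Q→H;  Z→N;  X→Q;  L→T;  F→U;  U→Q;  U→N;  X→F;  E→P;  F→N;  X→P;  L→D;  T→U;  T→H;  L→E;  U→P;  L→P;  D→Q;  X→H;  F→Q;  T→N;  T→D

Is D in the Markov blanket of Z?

Yes

D is a co-parent of Z: both are parents of Q.
So D ∈ MB(Z).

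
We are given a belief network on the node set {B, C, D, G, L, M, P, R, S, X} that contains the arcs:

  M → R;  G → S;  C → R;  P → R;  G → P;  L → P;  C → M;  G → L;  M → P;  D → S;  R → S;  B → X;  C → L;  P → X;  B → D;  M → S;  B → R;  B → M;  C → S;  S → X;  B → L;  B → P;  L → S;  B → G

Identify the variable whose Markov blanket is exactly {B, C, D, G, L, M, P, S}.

R

The target node must have every member of {B, C, D, G, L, M, P, S} as a parent, child, or co-parent, and no others.
Parents of R: B, C, M, P; children: S; co-parents: C, D, G, L, M.
These exactly cover the given set, so the node is R.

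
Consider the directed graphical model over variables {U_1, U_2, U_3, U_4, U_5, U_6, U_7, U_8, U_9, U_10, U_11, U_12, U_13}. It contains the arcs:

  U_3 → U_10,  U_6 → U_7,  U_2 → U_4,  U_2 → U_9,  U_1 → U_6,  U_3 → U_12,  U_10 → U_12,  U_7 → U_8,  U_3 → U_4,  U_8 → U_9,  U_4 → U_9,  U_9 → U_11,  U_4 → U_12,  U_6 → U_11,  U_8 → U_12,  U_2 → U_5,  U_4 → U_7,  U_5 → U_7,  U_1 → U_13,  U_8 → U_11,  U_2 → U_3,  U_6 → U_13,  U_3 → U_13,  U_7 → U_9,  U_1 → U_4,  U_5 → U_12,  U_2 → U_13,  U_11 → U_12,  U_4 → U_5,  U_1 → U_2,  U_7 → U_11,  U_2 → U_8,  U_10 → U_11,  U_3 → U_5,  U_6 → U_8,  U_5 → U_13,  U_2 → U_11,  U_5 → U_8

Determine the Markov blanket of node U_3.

{U_1, U_2, U_4, U_5, U_6, U_8, U_10, U_11, U_12, U_13}

U_3 has parent U_2.
Ch(U_3) = {U_4, U_5, U_10, U_12, U_13}.
For each child, the remaining parents (spouses of U_3):
  U_4 also has parents U_1, U_2.
  parents(U_5) \ {U_3} = {U_2, U_4}.
  U_10 has no other parent.
  parents(U_12) \ {U_3} = {U_4, U_5, U_8, U_10, U_11}.
  U_13's other parents are U_1, U_2, U_5, U_6.
MB(U_3) = {U_1, U_2, U_4, U_5, U_6, U_8, U_10, U_11, U_12, U_13}.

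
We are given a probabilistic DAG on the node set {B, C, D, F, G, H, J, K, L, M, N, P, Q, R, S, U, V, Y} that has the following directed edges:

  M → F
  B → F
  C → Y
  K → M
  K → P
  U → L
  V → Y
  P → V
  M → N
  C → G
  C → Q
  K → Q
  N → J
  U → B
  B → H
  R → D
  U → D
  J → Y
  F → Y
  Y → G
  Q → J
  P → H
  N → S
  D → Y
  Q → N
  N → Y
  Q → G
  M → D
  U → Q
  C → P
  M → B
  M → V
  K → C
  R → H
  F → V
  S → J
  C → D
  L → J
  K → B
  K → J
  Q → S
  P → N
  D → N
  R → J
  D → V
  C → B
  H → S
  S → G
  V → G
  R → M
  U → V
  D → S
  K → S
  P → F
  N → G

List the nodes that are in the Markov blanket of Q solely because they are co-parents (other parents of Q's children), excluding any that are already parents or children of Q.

Children of Q: G, J, N, S.
  N: D, M, P
  S: D, H, K, N
  J: K, L, N, R, S
  G: C, N, S, V, Y
Excluding nodes already adjacent to Q (C, G, J, K, N, S, U), the co-parent-only contribution is {D, H, L, M, P, R, V, Y}.

{D, H, L, M, P, R, V, Y}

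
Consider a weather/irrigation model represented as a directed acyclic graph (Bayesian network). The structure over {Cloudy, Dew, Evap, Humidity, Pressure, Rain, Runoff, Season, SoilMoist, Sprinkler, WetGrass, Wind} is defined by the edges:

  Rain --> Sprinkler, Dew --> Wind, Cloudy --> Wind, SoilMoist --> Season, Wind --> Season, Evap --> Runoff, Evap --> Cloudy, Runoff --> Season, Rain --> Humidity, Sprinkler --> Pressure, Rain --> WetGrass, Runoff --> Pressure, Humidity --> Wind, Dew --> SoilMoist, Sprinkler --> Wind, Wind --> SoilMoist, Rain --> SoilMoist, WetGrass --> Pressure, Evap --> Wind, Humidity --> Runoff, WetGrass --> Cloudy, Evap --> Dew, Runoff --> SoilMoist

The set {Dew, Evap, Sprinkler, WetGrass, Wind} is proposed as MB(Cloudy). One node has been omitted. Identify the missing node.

By definition, MB(Cloudy) is built from Cloudy's parents, Cloudy's children, and the co-parents of Cloudy.
Children of Cloudy: Wind.
Parents of Cloudy: Evap, WetGrass.
Other parents of Cloudy's children:
  parents(Wind) \ {Cloudy} = {Dew, Evap, Humidity, Sprinkler}.
MB(Cloudy) = {Dew, Evap, Humidity, Sprinkler, WetGrass, Wind}.
Comparing with the claimed set, Humidity is missing.

Humidity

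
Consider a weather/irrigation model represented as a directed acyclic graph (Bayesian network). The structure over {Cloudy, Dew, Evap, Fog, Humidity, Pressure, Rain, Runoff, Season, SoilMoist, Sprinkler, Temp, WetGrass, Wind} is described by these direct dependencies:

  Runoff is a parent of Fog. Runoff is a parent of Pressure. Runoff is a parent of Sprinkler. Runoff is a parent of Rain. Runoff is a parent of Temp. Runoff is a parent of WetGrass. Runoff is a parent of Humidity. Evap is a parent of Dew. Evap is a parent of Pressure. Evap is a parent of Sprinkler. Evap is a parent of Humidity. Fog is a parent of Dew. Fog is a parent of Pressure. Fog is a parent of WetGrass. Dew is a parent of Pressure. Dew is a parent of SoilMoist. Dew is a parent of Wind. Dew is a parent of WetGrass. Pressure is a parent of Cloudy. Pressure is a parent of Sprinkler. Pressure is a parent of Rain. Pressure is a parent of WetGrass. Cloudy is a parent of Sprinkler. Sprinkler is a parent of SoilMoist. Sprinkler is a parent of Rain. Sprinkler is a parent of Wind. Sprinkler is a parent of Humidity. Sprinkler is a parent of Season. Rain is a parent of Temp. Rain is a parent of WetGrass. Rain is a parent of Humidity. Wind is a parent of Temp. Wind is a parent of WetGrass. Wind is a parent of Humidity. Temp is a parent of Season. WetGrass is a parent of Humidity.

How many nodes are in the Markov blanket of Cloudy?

Cloudy's parents: Pressure.
Ch(Cloudy) = {Sprinkler}.
For each child, the remaining parents (spouses of Cloudy):
  Sprinkler's other parents are Evap, Pressure, Runoff.
MB(Cloudy) = {Evap, Pressure, Runoff, Sprinkler}, which has 4 nodes.

4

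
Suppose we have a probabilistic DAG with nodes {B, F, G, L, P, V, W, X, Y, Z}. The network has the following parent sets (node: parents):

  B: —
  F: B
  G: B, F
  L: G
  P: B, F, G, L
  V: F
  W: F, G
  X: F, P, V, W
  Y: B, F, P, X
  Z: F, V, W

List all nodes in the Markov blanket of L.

Parents of L: G.
L has child P.
Co-parents of L (other parents of its children):
  P's other parents are B, F, G.
Union: {G} ∪ {P} ∪ {B, F, G} = {B, F, G, P}.

{B, F, G, P}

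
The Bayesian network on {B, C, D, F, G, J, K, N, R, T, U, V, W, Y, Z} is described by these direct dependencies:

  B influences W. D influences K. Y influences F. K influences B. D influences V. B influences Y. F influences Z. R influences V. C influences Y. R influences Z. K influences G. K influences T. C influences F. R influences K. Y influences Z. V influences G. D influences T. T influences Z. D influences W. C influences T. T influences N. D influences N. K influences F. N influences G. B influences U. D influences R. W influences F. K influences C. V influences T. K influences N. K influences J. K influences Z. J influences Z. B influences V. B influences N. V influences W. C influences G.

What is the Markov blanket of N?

The Markov blanket of a node is its parents, its children, and the other parents of its children.
Parents of N: B, D, K, T.
Children of N: G.
For each child, the remaining parents (spouses of N):
  G also has parents C, K, V.
Union: {B, D, K, T} ∪ {G} ∪ {C, K, V} = {B, C, D, G, K, T, V}.

{B, C, D, G, K, T, V}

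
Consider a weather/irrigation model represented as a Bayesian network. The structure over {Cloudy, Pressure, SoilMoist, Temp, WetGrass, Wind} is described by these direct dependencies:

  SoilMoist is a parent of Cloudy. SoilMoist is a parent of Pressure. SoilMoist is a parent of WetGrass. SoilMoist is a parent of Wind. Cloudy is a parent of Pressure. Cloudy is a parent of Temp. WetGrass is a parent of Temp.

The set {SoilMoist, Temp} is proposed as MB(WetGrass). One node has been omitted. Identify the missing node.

A node's Markov blanket = Pa ∪ Ch ∪ (parents of Ch other than the node itself).
Pa(WetGrass) = {SoilMoist}.
Children of WetGrass: Temp.
Parents of each child, excluding WetGrass:
  Temp's other parent is Cloudy.
MB(WetGrass) = {Cloudy, SoilMoist, Temp}.
Comparing with the claimed set, Cloudy is missing.

Cloudy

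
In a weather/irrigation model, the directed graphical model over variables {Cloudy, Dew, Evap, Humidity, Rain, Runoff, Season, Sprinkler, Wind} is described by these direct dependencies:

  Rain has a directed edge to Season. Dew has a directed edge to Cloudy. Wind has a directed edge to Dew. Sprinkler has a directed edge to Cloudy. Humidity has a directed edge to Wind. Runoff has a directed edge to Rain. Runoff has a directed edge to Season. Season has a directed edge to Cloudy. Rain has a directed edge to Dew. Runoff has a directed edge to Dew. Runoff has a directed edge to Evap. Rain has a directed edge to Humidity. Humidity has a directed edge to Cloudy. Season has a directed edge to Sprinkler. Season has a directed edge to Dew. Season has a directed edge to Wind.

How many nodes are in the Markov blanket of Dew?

7

Recall MB(v) = parents ∪ children ∪ spouses, where spouses are the other parents of v's children.
Dew has child Cloudy.
Dew's parents: Rain, Runoff, Season, Wind.
Parents of each child, excluding Dew:
  Cloudy's other parents are Humidity, Season, Sprinkler.
MB(Dew) = {Cloudy, Humidity, Rain, Runoff, Season, Sprinkler, Wind}, which has 7 nodes.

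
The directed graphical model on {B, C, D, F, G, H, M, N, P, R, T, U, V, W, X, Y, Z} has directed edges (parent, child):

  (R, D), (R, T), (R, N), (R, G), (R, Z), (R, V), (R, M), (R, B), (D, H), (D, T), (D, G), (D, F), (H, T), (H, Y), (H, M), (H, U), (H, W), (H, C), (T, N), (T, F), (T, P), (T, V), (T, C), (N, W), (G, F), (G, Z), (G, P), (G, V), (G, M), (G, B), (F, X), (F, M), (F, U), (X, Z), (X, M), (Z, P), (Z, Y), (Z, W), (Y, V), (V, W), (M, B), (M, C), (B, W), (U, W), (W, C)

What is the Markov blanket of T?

Parents of T: D, H, R.
T has children C, F, N, P, V.
For each child, the remaining parents (spouses of T):
  N also has parent R.
  F also has parents D, G.
  P also has parents G, Z.
  V's other parents are G, R, Y.
  parents(C) \ {T} = {H, M, W}.
MB(T) = {C, D, F, G, H, M, N, P, R, V, W, Y, Z}.

{C, D, F, G, H, M, N, P, R, V, W, Y, Z}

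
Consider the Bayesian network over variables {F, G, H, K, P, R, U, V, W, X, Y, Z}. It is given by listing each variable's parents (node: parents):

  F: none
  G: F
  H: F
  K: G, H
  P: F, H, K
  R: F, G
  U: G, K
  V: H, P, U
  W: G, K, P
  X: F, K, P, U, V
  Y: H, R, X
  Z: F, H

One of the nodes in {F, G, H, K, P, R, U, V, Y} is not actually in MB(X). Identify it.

G

X's children: Y.
X's parents: F, K, P, U, V.
Parents of each child, excluding X:
  Y: H, R
MB(X) = {F, H, K, P, R, U, V, Y}.
G is neither a parent, child, nor co-parent of X, so it does not belong.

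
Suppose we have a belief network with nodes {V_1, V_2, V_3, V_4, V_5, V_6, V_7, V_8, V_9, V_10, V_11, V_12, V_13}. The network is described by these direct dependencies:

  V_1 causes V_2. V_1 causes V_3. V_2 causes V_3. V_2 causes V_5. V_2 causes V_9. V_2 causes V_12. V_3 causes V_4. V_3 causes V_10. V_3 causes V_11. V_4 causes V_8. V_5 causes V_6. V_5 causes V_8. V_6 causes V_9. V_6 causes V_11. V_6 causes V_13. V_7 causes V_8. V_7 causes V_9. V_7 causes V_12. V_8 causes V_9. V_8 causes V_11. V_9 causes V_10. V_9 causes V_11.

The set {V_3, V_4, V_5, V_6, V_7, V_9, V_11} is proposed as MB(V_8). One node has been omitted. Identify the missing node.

V_2

V_8's parents: V_4, V_5, V_7.
V_8's children: V_9, V_11.
Parents of each child, excluding V_8:
  V_9: V_2, V_6, V_7
  V_11: V_3, V_6, V_9
MB(V_8) = {V_2, V_3, V_4, V_5, V_6, V_7, V_9, V_11}.
Comparing with the claimed set, V_2 is missing.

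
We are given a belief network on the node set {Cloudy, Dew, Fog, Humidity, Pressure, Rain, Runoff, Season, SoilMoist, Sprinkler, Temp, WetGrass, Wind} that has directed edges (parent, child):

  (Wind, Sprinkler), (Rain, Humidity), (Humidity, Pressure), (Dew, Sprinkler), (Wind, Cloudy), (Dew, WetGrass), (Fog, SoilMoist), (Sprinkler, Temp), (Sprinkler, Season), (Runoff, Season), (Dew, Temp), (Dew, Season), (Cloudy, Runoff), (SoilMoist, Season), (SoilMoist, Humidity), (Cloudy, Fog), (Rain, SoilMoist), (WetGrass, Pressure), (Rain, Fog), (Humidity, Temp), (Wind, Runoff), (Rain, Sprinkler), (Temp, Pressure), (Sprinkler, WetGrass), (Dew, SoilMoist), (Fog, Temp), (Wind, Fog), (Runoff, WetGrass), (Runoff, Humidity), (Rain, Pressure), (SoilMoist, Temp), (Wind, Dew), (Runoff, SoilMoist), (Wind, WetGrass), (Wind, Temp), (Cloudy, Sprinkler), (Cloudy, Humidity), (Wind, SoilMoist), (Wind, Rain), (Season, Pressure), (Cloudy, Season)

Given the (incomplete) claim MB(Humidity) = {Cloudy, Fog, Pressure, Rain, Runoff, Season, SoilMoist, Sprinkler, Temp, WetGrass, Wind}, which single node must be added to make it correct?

Humidity's children: Pressure, Temp.
Humidity has parents Cloudy, Rain, Runoff, SoilMoist.
Other parents of Humidity's children:
  Temp also has parents Dew, Fog, SoilMoist, Sprinkler, Wind.
  Pressure's other parents are Rain, Season, Temp, WetGrass.
MB(Humidity) = {Cloudy, Dew, Fog, Pressure, Rain, Runoff, Season, SoilMoist, Sprinkler, Temp, WetGrass, Wind}.
Comparing with the claimed set, Dew is missing.

Dew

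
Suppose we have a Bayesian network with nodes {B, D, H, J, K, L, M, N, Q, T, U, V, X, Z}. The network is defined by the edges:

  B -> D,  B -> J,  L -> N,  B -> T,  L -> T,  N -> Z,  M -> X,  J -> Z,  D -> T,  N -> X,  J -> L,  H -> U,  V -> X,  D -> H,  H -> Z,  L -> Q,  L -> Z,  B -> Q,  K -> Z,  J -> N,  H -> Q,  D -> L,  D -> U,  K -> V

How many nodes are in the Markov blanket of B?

6

Recall MB(v) = parents ∪ children ∪ spouses, where spouses are the other parents of v's children.
Parents of B: none.
B has children D, J, Q, T.
For each child, the remaining parents (spouses of B):
  D: no additional parents.
  J: no additional parents.
  Q also has parents H, L.
  T also has parents D, L.
MB(B) = {D, H, J, L, Q, T}, which has 6 nodes.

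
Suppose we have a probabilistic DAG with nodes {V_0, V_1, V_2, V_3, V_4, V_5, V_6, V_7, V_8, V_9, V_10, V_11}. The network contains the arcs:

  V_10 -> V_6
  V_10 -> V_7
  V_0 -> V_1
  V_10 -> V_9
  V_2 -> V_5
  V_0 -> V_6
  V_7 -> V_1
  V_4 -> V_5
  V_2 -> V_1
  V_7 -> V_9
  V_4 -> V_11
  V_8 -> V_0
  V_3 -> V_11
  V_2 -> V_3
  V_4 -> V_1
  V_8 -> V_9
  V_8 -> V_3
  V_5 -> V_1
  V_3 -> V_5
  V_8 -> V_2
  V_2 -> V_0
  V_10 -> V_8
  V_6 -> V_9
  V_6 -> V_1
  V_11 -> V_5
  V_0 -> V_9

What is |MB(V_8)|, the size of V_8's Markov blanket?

Parents of V_8: V_10.
V_8's children: V_0, V_2, V_3, V_9.
Other parents of V_8's children:
  V_2: —
  V_0: V_2
  V_3: V_2
  V_9: V_0, V_6, V_7, V_10
MB(V_8) = {V_0, V_2, V_3, V_6, V_7, V_9, V_10}, which has 7 nodes.

7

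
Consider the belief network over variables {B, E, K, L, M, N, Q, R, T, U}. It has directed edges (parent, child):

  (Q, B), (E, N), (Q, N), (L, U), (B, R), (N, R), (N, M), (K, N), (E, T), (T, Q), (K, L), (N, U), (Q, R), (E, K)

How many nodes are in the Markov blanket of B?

3

Recall MB(v) = parents ∪ children ∪ spouses, where spouses are the other parents of v's children.
B's parents: Q.
B's children: R.
Other parents of B's children:
  R also has parents N, Q.
MB(B) = {N, Q, R}, which has 3 nodes.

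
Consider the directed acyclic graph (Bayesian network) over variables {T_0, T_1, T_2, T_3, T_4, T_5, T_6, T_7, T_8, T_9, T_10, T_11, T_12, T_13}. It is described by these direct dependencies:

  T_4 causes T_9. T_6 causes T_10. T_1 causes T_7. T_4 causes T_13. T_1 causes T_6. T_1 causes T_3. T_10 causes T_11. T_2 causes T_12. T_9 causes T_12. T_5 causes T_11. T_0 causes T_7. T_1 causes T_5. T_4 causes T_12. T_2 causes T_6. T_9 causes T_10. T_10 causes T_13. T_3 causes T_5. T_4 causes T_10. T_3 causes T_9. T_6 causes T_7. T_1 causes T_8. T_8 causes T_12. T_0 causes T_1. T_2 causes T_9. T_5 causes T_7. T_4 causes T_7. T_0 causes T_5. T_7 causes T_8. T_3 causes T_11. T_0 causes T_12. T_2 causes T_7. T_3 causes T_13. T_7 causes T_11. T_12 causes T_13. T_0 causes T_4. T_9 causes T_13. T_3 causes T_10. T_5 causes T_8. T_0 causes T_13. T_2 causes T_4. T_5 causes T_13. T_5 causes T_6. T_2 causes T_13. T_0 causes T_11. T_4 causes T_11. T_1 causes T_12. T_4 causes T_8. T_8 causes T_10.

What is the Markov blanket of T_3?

{T_0, T_1, T_2, T_4, T_5, T_6, T_7, T_8, T_9, T_10, T_11, T_12, T_13}

T_3 has parent T_1.
T_3's children: T_5, T_9, T_10, T_11, T_13.
Other parents of T_3's children:
  T_5's other parents are T_0, T_1.
  T_9 also has parents T_2, T_4.
  T_10's other parents are T_4, T_6, T_8, T_9.
  T_11 also has parents T_0, T_4, T_5, T_7, T_10.
  parents(T_13) \ {T_3} = {T_0, T_2, T_4, T_5, T_9, T_10, T_12}.
Union: {T_1} ∪ {T_5, T_9, T_10, T_11, T_13} ∪ {T_0, T_1, T_2, T_4, T_5, T_6, T_7, T_8, T_9, T_10, T_12} = {T_0, T_1, T_2, T_4, T_5, T_6, T_7, T_8, T_9, T_10, T_11, T_12, T_13}.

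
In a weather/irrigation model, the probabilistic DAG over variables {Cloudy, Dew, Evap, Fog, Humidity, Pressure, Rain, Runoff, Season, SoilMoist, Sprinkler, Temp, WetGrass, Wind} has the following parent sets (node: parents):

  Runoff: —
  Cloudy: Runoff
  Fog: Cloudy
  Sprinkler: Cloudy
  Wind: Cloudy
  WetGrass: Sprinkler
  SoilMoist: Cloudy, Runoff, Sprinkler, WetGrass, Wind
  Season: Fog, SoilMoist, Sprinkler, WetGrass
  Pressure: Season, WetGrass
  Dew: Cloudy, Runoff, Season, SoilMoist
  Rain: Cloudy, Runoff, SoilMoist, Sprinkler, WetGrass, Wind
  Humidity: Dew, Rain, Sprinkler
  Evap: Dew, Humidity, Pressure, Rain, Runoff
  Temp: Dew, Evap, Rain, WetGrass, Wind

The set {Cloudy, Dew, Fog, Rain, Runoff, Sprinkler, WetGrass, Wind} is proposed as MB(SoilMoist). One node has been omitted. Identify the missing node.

Season

The Markov blanket of a node is its parents, its children, and the other parents of its children.
Pa(SoilMoist) = {Cloudy, Runoff, Sprinkler, WetGrass, Wind}.
SoilMoist's children: Dew, Rain, Season.
Co-parents of SoilMoist (other parents of its children):
  parents(Season) \ {SoilMoist} = {Fog, Sprinkler, WetGrass}.
  Dew also has parents Cloudy, Runoff, Season.
  parents(Rain) \ {SoilMoist} = {Cloudy, Runoff, Sprinkler, WetGrass, Wind}.
MB(SoilMoist) = {Cloudy, Dew, Fog, Rain, Runoff, Season, Sprinkler, WetGrass, Wind}.
Comparing with the claimed set, Season is missing.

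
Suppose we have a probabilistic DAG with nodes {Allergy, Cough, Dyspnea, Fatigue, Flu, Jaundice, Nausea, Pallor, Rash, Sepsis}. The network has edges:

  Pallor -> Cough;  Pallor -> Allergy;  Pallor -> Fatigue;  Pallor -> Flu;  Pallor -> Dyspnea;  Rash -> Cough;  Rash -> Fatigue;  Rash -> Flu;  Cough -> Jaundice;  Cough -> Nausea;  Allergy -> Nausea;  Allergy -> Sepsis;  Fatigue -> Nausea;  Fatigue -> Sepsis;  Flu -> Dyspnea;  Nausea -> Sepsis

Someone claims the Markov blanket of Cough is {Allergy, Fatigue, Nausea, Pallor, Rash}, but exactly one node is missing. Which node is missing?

Cough has parents Pallor, Rash.
Cough has children Jaundice, Nausea.
Other parents of Cough's children:
  Jaundice: no additional parents.
  parents(Nausea) \ {Cough} = {Allergy, Fatigue}.
MB(Cough) = {Allergy, Fatigue, Jaundice, Nausea, Pallor, Rash}.
Comparing with the claimed set, Jaundice is missing.

Jaundice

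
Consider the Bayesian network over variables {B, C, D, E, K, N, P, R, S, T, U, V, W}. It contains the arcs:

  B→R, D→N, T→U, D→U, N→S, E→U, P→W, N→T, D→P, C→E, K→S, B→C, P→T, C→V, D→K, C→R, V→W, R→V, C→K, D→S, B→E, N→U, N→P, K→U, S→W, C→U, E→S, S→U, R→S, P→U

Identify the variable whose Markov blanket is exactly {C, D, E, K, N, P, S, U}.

T

The target node must have every member of {C, D, E, K, N, P, S, U} as a parent, child, or co-parent, and no others.
Parents of T: N, P; children: U; co-parents: C, D, E, K, N, P, S.
These exactly cover the given set, so the node is T.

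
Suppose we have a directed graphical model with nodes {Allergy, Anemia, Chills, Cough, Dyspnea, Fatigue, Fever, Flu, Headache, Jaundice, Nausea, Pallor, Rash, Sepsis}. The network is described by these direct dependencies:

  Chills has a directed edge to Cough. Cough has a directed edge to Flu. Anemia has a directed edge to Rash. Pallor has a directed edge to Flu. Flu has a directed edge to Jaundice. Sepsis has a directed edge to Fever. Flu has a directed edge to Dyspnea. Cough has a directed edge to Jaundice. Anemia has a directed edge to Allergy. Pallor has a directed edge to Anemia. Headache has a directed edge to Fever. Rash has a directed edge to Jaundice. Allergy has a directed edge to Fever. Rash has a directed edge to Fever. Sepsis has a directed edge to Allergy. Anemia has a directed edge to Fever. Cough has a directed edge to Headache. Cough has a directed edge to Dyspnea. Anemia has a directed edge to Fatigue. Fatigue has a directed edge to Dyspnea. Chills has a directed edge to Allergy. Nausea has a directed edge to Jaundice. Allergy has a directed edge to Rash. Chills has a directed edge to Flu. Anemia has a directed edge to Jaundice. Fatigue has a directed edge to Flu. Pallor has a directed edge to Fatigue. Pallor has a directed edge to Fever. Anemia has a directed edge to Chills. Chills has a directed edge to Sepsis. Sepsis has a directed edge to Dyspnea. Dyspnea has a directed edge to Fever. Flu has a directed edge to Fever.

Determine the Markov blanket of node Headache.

{Allergy, Anemia, Cough, Dyspnea, Fever, Flu, Pallor, Rash, Sepsis}

Headache has parent Cough.
Ch(Headache) = {Fever}.
Other parents of Headache's children:
  Fever's other parents are Allergy, Anemia, Dyspnea, Flu, Pallor, Rash, Sepsis.
MB(Headache) = {Allergy, Anemia, Cough, Dyspnea, Fever, Flu, Pallor, Rash, Sepsis}.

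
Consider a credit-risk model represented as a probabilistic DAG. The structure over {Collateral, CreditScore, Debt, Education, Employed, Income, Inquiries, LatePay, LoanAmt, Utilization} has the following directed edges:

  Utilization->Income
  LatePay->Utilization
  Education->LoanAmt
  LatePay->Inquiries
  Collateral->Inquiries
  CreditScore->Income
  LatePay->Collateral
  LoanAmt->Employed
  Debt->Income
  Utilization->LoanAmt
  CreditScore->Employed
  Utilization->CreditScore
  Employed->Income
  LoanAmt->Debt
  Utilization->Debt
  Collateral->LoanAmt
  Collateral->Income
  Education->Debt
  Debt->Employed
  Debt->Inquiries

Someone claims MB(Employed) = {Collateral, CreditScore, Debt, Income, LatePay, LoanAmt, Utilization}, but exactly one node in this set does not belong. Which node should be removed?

Employed's parents: CreditScore, Debt, LoanAmt.
Ch(Employed) = {Income}.
For each child, the remaining parents (spouses of Employed):
  Income's other parents are Collateral, CreditScore, Debt, Utilization.
MB(Employed) = {Collateral, CreditScore, Debt, Income, LoanAmt, Utilization}.
LatePay is neither a parent, child, nor co-parent of Employed, so it does not belong.

LatePay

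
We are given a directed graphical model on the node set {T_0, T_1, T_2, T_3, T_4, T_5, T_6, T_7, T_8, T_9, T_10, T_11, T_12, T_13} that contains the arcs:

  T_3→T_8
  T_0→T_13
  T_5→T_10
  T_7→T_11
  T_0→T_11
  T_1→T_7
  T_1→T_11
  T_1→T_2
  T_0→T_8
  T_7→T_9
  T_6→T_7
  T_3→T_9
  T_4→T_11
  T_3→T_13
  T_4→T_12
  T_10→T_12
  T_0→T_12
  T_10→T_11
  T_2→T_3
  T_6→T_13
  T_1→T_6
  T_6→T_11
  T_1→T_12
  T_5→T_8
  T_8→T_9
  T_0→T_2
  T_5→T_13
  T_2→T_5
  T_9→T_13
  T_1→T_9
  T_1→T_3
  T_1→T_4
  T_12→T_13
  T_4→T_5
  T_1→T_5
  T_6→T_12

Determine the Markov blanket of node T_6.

{T_0, T_1, T_3, T_4, T_5, T_7, T_9, T_10, T_11, T_12, T_13}

A node's Markov blanket = Pa ∪ Ch ∪ (parents of Ch other than the node itself).
Pa(T_6) = {T_1}.
T_6's children: T_7, T_11, T_12, T_13.
Other parents of T_6's children:
  T_7: T_1
  T_11: T_0, T_1, T_4, T_7, T_10
  T_12: T_0, T_1, T_4, T_10
  T_13: T_0, T_3, T_5, T_9, T_12
MB(T_6) = {T_0, T_1, T_3, T_4, T_5, T_7, T_9, T_10, T_11, T_12, T_13}.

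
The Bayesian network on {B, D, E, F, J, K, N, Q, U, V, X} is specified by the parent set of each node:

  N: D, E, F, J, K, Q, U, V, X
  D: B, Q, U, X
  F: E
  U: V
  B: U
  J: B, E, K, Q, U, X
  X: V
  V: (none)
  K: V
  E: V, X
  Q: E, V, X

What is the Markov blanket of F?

Recall MB(v) = parents ∪ children ∪ spouses, where spouses are the other parents of v's children.
Ch(F) = {N}.
Parents of F: E.
Co-parents of F (other parents of its children):
  N: D, E, J, K, Q, U, V, X
Taking the union gives {D, E, J, K, N, Q, U, V, X}.

{D, E, J, K, N, Q, U, V, X}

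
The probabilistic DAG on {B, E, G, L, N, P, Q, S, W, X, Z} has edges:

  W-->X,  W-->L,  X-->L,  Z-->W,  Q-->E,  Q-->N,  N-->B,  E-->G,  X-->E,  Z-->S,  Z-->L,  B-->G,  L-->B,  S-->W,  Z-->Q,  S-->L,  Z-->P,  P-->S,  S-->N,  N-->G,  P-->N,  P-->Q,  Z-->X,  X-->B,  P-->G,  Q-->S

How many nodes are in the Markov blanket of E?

By definition, MB(E) is built from E's parents, E's children, and the co-parents of E.
Parents of E: Q, X.
E's children: G.
Other parents of E's children:
  G: B, N, P
MB(E) = {B, G, N, P, Q, X}, which has 6 nodes.

6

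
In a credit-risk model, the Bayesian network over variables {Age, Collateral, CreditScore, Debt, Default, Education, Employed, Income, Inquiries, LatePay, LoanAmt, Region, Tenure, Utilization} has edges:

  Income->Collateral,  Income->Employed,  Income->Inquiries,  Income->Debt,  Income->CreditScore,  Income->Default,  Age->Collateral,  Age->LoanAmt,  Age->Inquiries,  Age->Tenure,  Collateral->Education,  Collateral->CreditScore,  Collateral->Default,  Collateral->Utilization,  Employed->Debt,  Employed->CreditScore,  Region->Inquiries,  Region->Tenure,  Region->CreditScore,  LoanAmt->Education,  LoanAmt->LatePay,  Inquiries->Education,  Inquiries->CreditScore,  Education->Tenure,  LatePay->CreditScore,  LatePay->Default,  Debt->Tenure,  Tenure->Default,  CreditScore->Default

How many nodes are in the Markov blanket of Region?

By definition, MB(Region) is built from Region's parents, Region's children, and the co-parents of Region.
Parents of Region: none.
Region's children: CreditScore, Inquiries, Tenure.
Parents of each child, excluding Region:
  parents(Inquiries) \ {Region} = {Age, Income}.
  parents(Tenure) \ {Region} = {Age, Debt, Education}.
  parents(CreditScore) \ {Region} = {Collateral, Employed, Income, Inquiries, LatePay}.
MB(Region) = {Age, Collateral, CreditScore, Debt, Education, Employed, Income, Inquiries, LatePay, Tenure}, which has 10 nodes.

10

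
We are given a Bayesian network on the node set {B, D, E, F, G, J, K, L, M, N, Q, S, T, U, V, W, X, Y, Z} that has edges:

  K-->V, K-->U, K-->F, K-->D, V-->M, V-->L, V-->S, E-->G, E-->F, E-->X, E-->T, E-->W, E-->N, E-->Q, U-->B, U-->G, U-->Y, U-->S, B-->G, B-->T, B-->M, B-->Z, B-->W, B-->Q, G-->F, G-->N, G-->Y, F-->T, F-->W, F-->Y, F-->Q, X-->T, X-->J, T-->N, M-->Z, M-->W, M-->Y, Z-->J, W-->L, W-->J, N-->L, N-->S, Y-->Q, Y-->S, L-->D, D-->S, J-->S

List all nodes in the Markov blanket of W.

{B, E, F, J, L, M, N, V, X, Z}

Children of W: J, L.
W's parents: B, E, F, M.
For each child, the remaining parents (spouses of W):
  L's other parents are N, V.
  J's other parents are X, Z.
So the Markov blanket of W is {B, E, F, J, L, M, N, V, X, Z}.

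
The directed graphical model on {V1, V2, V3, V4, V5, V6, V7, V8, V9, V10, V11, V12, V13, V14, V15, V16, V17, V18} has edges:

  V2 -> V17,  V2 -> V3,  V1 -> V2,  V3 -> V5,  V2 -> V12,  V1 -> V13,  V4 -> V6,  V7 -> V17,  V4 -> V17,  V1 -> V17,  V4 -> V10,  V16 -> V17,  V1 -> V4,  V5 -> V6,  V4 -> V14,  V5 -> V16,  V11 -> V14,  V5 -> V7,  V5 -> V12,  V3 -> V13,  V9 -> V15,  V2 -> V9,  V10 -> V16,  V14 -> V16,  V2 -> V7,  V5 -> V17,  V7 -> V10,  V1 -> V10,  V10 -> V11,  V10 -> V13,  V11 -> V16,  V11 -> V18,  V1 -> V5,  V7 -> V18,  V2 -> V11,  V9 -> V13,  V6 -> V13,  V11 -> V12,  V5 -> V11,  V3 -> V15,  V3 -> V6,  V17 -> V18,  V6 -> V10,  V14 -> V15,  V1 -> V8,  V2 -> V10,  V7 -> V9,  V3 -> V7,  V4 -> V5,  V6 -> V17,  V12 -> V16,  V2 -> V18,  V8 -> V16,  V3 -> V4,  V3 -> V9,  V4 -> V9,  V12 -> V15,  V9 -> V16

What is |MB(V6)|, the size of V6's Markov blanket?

V6's parents: V3, V4, V5.
Children of V6: V10, V13, V17.
Parents of each child, excluding V6:
  V10: V1, V2, V4, V7
  V13: V1, V3, V9, V10
  V17: V1, V2, V4, V5, V7, V16
MB(V6) = {V1, V2, V3, V4, V5, V7, V9, V10, V13, V16, V17}, which has 11 nodes.

11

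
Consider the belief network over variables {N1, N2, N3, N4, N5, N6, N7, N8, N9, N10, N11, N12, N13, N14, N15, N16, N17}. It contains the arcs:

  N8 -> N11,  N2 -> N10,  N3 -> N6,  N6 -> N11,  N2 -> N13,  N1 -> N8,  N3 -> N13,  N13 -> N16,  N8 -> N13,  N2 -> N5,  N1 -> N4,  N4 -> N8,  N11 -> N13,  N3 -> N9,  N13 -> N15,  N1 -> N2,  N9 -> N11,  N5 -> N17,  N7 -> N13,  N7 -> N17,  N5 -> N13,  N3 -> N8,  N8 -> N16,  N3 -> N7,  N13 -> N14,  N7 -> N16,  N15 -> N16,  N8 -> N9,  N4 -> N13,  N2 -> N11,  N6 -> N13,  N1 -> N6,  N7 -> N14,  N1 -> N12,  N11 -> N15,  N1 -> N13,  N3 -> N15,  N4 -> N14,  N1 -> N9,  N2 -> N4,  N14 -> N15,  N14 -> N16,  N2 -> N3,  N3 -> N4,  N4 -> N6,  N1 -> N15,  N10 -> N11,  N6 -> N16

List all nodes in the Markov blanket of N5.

{N1, N2, N3, N4, N6, N7, N8, N11, N13, N17}

A node's Markov blanket = Pa ∪ Ch ∪ (parents of Ch other than the node itself).
Pa(N5) = {N2}.
N5 has children N13, N17.
Co-parents of N5 (other parents of its children):
  N13: N1, N2, N3, N4, N6, N7, N8, N11
  N17: N7
MB(N5) = {N1, N2, N3, N4, N6, N7, N8, N11, N13, N17}.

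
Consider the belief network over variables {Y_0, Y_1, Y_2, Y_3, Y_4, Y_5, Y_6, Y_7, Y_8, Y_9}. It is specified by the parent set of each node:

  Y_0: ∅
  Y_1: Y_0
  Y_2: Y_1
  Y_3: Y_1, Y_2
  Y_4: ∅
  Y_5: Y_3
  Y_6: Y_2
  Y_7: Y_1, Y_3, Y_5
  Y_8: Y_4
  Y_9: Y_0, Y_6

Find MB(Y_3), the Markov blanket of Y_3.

{Y_1, Y_2, Y_5, Y_7}

A node's Markov blanket = Pa ∪ Ch ∪ (parents of Ch other than the node itself).
Y_3 has parents Y_1, Y_2.
Y_3 has children Y_5, Y_7.
For each child, the remaining parents (spouses of Y_3):
  Y_5: —
  Y_7: Y_1, Y_5
MB(Y_3) = {Y_1, Y_2, Y_5, Y_7}.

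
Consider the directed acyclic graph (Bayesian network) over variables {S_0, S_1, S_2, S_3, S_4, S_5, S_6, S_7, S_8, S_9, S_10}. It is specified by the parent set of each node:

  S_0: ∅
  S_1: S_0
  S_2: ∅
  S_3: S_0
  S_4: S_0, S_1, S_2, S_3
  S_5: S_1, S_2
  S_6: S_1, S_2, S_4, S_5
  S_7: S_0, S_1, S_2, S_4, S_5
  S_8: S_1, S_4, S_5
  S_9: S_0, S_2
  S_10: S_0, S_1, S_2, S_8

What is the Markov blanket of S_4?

{S_0, S_1, S_2, S_3, S_5, S_6, S_7, S_8}

Recall MB(v) = parents ∪ children ∪ spouses, where spouses are the other parents of v's children.
Children of S_4: S_6, S_7, S_8.
Parents of S_4: S_0, S_1, S_2, S_3.
Parents of each child, excluding S_4:
  S_6: S_1, S_2, S_5
  S_7: S_0, S_1, S_2, S_5
  S_8: S_1, S_5
So the Markov blanket of S_4 is {S_0, S_1, S_2, S_3, S_5, S_6, S_7, S_8}.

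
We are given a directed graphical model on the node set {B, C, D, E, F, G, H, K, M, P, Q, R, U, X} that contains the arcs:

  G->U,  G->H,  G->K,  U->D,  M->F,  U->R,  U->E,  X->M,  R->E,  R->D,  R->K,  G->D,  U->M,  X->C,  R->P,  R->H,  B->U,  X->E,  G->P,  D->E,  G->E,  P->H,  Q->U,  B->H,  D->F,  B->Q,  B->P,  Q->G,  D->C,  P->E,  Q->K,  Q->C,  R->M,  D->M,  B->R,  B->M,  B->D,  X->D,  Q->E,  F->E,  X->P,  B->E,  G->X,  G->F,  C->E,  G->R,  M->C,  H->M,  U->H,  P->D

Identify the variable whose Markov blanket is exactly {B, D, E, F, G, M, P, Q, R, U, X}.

The target node must have every member of {B, D, E, F, G, M, P, Q, R, U, X} as a parent, child, or co-parent, and no others.
Parents of C: D, M, Q, X; children: E; co-parents: B, D, F, G, P, Q, R, U, X.
These exactly cover the given set, so the node is C.

C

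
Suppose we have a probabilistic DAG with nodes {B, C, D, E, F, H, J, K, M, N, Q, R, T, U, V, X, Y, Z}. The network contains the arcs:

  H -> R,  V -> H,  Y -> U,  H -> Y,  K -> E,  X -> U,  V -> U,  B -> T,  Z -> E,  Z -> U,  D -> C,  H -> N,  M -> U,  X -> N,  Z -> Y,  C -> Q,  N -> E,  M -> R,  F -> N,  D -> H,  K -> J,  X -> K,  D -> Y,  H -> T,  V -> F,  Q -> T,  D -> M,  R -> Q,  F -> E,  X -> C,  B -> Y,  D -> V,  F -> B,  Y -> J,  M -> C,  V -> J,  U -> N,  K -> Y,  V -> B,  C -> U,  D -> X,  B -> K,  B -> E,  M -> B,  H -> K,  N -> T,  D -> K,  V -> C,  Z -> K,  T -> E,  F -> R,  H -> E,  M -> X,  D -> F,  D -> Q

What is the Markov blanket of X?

{B, C, D, F, H, K, M, N, U, V, Y, Z}

A node's Markov blanket = Pa ∪ Ch ∪ (parents of Ch other than the node itself).
X's parents: D, M.
Ch(X) = {C, K, N, U}.
Parents of each child, excluding X:
  parents(C) \ {X} = {D, M, V}.
  K also has parents B, D, H, Z.
  U also has parents C, M, V, Y, Z.
  parents(N) \ {X} = {F, H, U}.
So the Markov blanket of X is {B, C, D, F, H, K, M, N, U, V, Y, Z}.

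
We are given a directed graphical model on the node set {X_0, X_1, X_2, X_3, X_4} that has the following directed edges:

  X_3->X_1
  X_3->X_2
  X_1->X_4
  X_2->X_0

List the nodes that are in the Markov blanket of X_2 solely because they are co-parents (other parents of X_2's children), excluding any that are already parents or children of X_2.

{}

Children of X_2: X_0.
  X_0: no additional parents.
Excluding nodes already adjacent to X_2 (X_0, X_3), the co-parent-only contribution is {}.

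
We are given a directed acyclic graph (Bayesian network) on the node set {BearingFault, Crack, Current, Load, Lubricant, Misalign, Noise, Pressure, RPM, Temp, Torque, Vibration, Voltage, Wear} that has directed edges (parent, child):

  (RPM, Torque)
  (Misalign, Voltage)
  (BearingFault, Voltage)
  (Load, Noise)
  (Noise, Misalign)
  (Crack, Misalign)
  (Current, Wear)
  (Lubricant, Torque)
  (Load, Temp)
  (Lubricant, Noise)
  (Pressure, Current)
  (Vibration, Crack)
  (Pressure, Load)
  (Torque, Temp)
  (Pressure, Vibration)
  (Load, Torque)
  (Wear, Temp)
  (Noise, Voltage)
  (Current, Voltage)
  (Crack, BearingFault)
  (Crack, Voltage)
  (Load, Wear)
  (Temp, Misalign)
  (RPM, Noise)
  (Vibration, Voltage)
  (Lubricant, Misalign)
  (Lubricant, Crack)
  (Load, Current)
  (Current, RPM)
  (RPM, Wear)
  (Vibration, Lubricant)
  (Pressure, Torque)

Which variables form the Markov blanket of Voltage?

{BearingFault, Crack, Current, Misalign, Noise, Vibration}

Ch(Voltage) = {}.
Parents of Voltage: BearingFault, Crack, Current, Misalign, Noise, Vibration.
With no children, Voltage has no spouses; the co-parent set is empty.
Taking the union gives {BearingFault, Crack, Current, Misalign, Noise, Vibration}.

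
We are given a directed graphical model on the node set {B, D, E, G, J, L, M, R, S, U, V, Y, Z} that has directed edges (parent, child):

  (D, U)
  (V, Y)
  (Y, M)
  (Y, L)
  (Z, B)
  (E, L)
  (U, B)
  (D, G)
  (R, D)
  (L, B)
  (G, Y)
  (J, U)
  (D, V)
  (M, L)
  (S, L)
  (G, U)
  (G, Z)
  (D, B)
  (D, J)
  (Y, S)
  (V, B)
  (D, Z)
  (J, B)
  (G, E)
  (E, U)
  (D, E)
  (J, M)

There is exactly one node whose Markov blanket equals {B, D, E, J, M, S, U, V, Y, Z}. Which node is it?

L

The target node must have every member of {B, D, E, J, M, S, U, V, Y, Z} as a parent, child, or co-parent, and no others.
Parents of L: E, M, S, Y; children: B; co-parents: D, J, U, V, Z.
These exactly cover the given set, so the node is L.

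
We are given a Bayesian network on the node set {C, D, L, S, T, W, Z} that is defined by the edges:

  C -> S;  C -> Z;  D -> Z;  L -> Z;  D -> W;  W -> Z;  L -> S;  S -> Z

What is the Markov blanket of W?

W's children: Z.
W's parents: D.
Parents of each child, excluding W:
  Z also has parents C, D, L, S.
Taking the union gives {C, D, L, S, Z}.

{C, D, L, S, Z}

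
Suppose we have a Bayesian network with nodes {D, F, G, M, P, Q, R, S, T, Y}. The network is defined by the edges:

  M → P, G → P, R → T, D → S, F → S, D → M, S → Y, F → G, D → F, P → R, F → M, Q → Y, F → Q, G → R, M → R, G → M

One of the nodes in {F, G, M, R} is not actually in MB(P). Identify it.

F

Recall MB(v) = parents ∪ children ∪ spouses, where spouses are the other parents of v's children.
Pa(P) = {G, M}.
P has child R.
Parents of each child, excluding P:
  R's other parents are G, M.
MB(P) = {G, M, R}.
F is neither a parent, child, nor co-parent of P, so it does not belong.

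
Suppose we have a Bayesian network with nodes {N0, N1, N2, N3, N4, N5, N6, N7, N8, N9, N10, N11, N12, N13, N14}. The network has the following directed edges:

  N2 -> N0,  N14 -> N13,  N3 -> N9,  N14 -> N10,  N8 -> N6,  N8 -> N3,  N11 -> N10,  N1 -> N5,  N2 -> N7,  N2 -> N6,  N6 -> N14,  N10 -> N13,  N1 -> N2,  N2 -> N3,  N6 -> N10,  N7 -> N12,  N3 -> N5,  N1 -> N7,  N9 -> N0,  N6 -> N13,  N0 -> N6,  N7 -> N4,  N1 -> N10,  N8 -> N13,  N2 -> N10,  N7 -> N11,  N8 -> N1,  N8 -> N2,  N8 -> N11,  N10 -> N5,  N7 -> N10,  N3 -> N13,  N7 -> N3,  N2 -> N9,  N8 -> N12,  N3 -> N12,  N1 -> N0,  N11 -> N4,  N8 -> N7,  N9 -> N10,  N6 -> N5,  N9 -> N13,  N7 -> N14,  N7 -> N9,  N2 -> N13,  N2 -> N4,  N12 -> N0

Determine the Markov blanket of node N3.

The Markov blanket of a node is its parents, its children, and the other parents of its children.
N3 has parents N2, N7, N8.
N3's children: N5, N9, N12, N13.
Other parents of N3's children:
  N12: N7, N8
  N9: N2, N7
  N13: N2, N6, N8, N9, N10, N14
  N5: N1, N6, N10
Union: {N2, N7, N8} ∪ {N5, N9, N12, N13} ∪ {N1, N2, N6, N7, N8, N9, N10, N14} = {N1, N2, N5, N6, N7, N8, N9, N10, N12, N13, N14}.

{N1, N2, N5, N6, N7, N8, N9, N10, N12, N13, N14}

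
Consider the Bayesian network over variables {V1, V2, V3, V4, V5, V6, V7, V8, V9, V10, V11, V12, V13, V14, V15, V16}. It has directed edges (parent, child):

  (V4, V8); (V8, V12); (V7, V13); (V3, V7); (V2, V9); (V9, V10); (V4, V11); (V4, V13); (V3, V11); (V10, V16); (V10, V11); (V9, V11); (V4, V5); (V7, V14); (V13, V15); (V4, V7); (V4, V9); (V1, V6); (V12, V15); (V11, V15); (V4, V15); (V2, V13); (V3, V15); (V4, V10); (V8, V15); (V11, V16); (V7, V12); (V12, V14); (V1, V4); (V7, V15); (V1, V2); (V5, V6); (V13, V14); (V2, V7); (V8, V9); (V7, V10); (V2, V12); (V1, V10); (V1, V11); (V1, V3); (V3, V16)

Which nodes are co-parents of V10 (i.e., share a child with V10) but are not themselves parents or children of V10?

{V3}

Children of V10: V11, V16.
  V11's other parents are V1, V3, V4, V9.
  V16's other parents are V3, V11.
Excluding nodes already adjacent to V10 (V1, V4, V7, V9, V11, V16), the co-parent-only contribution is {V3}.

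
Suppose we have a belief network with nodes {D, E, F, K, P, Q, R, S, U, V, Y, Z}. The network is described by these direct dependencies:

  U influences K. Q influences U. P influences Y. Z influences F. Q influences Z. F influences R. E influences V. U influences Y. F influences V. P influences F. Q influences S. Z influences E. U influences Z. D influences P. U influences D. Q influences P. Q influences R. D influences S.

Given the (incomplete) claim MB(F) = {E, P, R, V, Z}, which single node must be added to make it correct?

Q

By definition, MB(F) is built from F's parents, F's children, and the co-parents of F.
F has children R, V.
F's parents: P, Z.
Co-parents of F (other parents of its children):
  parents(R) \ {F} = {Q}.
  parents(V) \ {F} = {E}.
MB(F) = {E, P, Q, R, V, Z}.
Comparing with the claimed set, Q is missing.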